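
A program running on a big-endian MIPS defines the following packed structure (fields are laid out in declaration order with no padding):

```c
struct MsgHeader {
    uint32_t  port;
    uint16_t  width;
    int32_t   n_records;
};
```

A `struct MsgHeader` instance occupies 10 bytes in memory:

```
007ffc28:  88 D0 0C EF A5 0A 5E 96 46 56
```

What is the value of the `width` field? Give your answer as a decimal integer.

42250

`width` follows `port` (4 bytes), so it starts at byte offset 4 and occupies 2 bytes.
Bytes at offsets 4..5: A5 0A.
Big-endian: lowest address holds the most-significant byte.
The bytes are already most-significant first: 0xA50A.
0xA50A = 42250.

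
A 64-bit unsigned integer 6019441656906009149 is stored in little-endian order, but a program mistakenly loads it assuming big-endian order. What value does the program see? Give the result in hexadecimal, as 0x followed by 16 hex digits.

6019441656906009149 in 64-bit hexadecimal is 0x53895A4B6A124A3D.
Stored little-endian, the bytes at ascending addresses are 3D 4A 12 6A 4B 5A 89 53.
Read back as big-endian, the last byte is least significant, giving 0x3D4A126A4B5A8953.

0x3D4A126A4B5A8953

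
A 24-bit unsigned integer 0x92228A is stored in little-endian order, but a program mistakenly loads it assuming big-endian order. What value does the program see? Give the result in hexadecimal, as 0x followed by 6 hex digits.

0x8A2292

Stored little-endian, the bytes at ascending addresses are 8A 22 92.
Read back as big-endian, the last byte is least significant, giving 0x8A2292.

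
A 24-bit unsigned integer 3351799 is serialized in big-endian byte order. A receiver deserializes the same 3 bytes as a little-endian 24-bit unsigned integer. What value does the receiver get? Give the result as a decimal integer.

16196659

3351799 in 24-bit hexadecimal is 0x3324F7.
Stored big-endian, the bytes at ascending addresses are 33 24 F7.
Read back as little-endian, the first byte is least significant, giving 0xF72433.
0xF72433 = 16196659.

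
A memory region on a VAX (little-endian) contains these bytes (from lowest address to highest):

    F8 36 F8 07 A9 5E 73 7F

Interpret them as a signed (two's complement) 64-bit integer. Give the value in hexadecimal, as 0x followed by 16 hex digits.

In little-endian order the low byte comes first in memory.
Reassemble most-significant byte first: 7F 73 5E A9 07 F8 36 F8 → 0x7F735EA907F836F8.

0x7F735EA907F836F8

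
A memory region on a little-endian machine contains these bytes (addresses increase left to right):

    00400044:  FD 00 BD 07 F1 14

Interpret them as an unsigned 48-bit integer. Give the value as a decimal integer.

Little-endian stores the least-significant byte at the lowest address.
Reassemble most-significant byte first: 14 F1 07 BD 00 FD → 0x14F107BD00FD.
0x14F107BD00FD = 23025449500925.

23025449500925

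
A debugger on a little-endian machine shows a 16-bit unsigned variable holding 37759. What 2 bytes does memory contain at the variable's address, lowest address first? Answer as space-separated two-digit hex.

7F 93

37759 in hexadecimal, padded to 16 bits, is 0x937F.
Split into bytes (most-significant first): 93 7F.
Little-endian: lowest address holds the least-significant byte.
So at ascending addresses the bytes are 7F 93.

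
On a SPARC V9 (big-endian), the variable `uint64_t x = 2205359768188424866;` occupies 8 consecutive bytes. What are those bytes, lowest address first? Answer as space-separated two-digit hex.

1E 9B 03 06 50 CF 12 A2

2205359768188424866 in hexadecimal, padded to 64 bits, is 0x1E9B030650CF12A2.
Split into bytes (most-significant first): 1E 9B 03 06 50 CF 12 A2.
Big-endian stores the most-significant byte at the lowest address.
So the memory order matches the most-significant-first order: 1E 9B 03 06 50 CF 12 A2.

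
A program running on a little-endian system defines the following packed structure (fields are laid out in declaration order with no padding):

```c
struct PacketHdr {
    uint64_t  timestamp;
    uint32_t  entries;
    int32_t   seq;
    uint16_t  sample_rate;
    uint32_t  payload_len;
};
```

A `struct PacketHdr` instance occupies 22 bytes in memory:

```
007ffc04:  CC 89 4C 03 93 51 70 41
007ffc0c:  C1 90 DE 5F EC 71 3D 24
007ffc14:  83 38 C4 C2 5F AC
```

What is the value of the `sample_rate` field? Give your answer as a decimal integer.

`sample_rate` follows `timestamp` (8 B), `entries` (4 B), `seq` (4 B), so it starts at offset 8 + 4 + 4 = 16 and occupies 2 bytes.
Bytes at offsets 16..17: 83 38.
In little-endian order the low byte comes first in memory.
Reassemble most-significant byte first: 38 83 → 0x3883.
0x3883 = 14467.

14467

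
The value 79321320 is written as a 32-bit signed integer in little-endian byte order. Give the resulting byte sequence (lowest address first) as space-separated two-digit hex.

E8 58 BA 04

79321320 in hexadecimal, padded to 32 bits, is 0x04BA58E8.
Split into bytes (most-significant first): 04 BA 58 E8.
Little-endian stores the least-significant byte at the lowest address.
So at ascending addresses the bytes are E8 58 BA 04.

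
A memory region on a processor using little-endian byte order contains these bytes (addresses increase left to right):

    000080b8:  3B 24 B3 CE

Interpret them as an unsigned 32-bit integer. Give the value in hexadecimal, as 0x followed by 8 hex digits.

In little-endian order the low byte comes first in memory.
Reassemble most-significant byte first: CE B3 24 3B → 0xCEB3243B.

0xCEB3243B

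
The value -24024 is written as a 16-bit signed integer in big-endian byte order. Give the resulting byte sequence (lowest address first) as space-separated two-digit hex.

Two's complement of -24024 in 16 bits: 24024 = 0x5DD8; invert → 0xA227; add 1 → 0xA228.
Split into bytes (most-significant first): A2 28.
Big-endian: lowest address holds the most-significant byte.
So the memory order matches the most-significant-first order: A2 28.

A2 28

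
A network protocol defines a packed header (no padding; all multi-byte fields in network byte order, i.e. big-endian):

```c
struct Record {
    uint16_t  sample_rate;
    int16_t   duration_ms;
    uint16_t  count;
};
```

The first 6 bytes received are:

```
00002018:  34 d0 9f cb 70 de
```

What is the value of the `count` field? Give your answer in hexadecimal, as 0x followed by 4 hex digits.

`count` follows `sample_rate` (2 B), `duration_ms` (2 B), so it starts at offset 2 + 2 = 4 and occupies 2 bytes.
Bytes at offsets 4..5: 70 DE.
Big-endian stores the most-significant byte at the lowest address.
The bytes are already most-significant first: 0x70DE.

0x70DE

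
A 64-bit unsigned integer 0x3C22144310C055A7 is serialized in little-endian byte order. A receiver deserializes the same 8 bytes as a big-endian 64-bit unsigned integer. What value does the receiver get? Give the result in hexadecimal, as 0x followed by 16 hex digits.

0xA755C0104314223C

Stored little-endian, the bytes at ascending addresses are A7 55 C0 10 43 14 22 3C.
Read back as big-endian, the last byte is least significant, giving 0xA755C0104314223C.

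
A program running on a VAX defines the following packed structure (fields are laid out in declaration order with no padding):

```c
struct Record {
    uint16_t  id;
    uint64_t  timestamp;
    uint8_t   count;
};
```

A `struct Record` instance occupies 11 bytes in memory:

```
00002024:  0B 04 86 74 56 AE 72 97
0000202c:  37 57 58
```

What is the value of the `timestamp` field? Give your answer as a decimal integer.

6284658323825783942

`timestamp` follows `id` (2 bytes), so it starts at byte offset 2 and occupies 8 bytes.
Bytes at offsets 2..9: 86 74 56 AE 72 97 37 57.
Little-endian stores the least-significant byte at the lowest address.
Reassemble most-significant byte first: 57 37 97 72 AE 56 74 86 → 0x57379772AE567486.
0x57379772AE567486 = 6284658323825783942.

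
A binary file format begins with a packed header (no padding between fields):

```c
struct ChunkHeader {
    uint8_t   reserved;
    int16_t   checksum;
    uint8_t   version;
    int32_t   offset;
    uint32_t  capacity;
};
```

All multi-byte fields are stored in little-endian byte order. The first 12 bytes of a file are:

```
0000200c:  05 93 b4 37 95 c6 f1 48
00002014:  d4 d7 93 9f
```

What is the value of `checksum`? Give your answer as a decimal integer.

`checksum` follows `reserved` (1 byte), so it starts at byte offset 1 and occupies 2 bytes.
Bytes at offsets 1..2: 93 B4.
In little-endian order the low byte comes first in memory.
Reassemble most-significant byte first: B4 93 → 0xB493.
Top bit is set, so as a signed 16-bit value this is 0xB493 − 2^16 = -19309.

-19309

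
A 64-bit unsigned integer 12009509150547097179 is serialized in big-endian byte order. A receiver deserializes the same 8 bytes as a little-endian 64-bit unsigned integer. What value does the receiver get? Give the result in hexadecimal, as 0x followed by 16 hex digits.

12009509150547097179 in 64-bit hexadecimal is 0xA6AA58F17D29B65B.
Stored big-endian, the bytes at ascending addresses are A6 AA 58 F1 7D 29 B6 5B.
Read back as little-endian, the first byte is least significant, giving 0x5BB6297DF158AAA6.

0x5BB6297DF158AAA6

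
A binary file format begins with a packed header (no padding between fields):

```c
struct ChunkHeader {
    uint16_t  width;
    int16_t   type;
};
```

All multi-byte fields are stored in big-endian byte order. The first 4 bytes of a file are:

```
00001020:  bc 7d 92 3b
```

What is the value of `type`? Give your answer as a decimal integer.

-28101

`type` follows `width` (2 bytes), so it starts at byte offset 2 and occupies 2 bytes.
Bytes at offsets 2..3: 92 3B.
Big-endian: lowest address holds the most-significant byte.
The bytes are already most-significant first: 0x923B.
Top bit is set, so as a signed 16-bit value this is 0x923B − 2^16 = -28101.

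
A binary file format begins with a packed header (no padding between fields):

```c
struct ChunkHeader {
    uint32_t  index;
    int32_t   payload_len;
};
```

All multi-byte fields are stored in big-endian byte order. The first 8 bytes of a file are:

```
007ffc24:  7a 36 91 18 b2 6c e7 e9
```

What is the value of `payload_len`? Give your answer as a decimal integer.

`payload_len` follows `index` (4 bytes), so it starts at byte offset 4 and occupies 4 bytes.
Bytes at offsets 4..7: B2 6C E7 E9.
Big-endian stores the most-significant byte at the lowest address.
The bytes are already most-significant first: 0xB26CE7E9.
Top bit is set, so as a signed 32-bit value this is 0xB26CE7E9 − 2^32 = -1301485591.

-1301485591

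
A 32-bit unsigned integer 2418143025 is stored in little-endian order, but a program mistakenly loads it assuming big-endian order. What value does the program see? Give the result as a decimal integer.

837755280

2418143025 in 32-bit hexadecimal is 0x9021EF31.
Stored little-endian, the bytes at ascending addresses are 31 EF 21 90.
Read back as big-endian, the last byte is least significant, giving 0x31EF2190.
0x31EF2190 = 837755280.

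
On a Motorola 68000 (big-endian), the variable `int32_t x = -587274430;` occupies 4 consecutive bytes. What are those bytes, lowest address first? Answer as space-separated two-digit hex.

DC FE E7 42

Two's complement of -587274430 in 32 bits: 587274430 = 0x230118BE; invert → 0xDCFEE741; add 1 → 0xDCFEE742.
Split into bytes (most-significant first): DC FE E7 42.
Big-endian: lowest address holds the most-significant byte.
So the memory order matches the most-significant-first order: DC FE E7 42.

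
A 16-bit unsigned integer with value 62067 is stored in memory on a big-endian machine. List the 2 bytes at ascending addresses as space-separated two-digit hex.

F2 73

62067 in hexadecimal, padded to 16 bits, is 0xF273.
Split into bytes (most-significant first): F2 73.
In big-endian order the high byte comes first in memory.
So the memory order matches the most-significant-first order: F2 73.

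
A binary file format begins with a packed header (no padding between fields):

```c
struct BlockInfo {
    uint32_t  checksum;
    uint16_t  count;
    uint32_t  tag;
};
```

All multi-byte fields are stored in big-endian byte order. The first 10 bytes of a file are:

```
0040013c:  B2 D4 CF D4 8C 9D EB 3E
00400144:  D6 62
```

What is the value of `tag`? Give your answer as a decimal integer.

`tag` follows `checksum` (4 B), `count` (2 B), so it starts at offset 4 + 2 = 6 and occupies 4 bytes.
Bytes at offsets 6..9: EB 3E D6 62.
In big-endian order the high byte comes first in memory.
The bytes are already most-significant first: 0xEB3ED662.
0xEB3ED662 = 3946763874.

3946763874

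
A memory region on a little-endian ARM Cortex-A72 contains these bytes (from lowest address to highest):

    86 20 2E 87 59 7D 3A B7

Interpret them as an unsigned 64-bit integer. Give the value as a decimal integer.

13203003081063538822

Little-endian: lowest address holds the least-significant byte.
Reassemble most-significant byte first: B7 3A 7D 59 87 2E 20 86 → 0xB73A7D59872E2086.
0xB73A7D59872E2086 = 13203003081063538822.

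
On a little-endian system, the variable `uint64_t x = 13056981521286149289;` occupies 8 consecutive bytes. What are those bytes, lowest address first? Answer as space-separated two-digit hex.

13056981521286149289 in hexadecimal, padded to 64 bits, is 0xB533B783C719B4A9.
Split into bytes (most-significant first): B5 33 B7 83 C7 19 B4 A9.
Little-endian: lowest address holds the least-significant byte.
So at ascending addresses the bytes are A9 B4 19 C7 83 B7 33 B5.

A9 B4 19 C7 83 B7 33 B5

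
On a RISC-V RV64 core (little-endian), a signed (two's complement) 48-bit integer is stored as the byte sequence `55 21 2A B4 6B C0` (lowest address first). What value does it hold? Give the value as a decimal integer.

-69906160017067

Little-endian: lowest address holds the least-significant byte.
Reassemble most-significant byte first: C0 6B B4 2A 21 55 → 0xC06BB42A2155.
Top bit is set, so as a signed 48-bit value this is 0xC06BB42A2155 − 2^48 = -69906160017067.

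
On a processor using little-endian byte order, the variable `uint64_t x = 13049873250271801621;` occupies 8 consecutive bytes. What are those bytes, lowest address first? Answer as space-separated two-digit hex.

13049873250271801621 in hexadecimal, padded to 64 bits, is 0xB51A76947652B115.
Split into bytes (most-significant first): B5 1A 76 94 76 52 B1 15.
In little-endian order the low byte comes first in memory.
So at ascending addresses the bytes are 15 B1 52 76 94 76 1A B5.

15 B1 52 76 94 76 1A B5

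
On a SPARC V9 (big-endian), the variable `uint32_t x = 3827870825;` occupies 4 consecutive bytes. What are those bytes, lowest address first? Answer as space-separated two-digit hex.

3827870825 in hexadecimal, padded to 32 bits, is 0xE428AC69.
Split into bytes (most-significant first): E4 28 AC 69.
Big-endian stores the most-significant byte at the lowest address.
So the memory order matches the most-significant-first order: E4 28 AC 69.

E4 28 AC 69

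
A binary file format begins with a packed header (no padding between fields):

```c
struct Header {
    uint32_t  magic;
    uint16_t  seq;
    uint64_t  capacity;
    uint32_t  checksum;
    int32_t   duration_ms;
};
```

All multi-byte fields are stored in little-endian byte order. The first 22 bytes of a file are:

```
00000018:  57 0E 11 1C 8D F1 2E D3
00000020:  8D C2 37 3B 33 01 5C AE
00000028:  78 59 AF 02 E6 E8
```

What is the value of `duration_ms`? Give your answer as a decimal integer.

`duration_ms` follows `magic` (4 B), `seq` (2 B), `capacity` (8 B), `checksum` (4 B), so it starts at offset 4 + 2 + 8 + 4 = 18 and occupies 4 bytes.
Bytes at offsets 18..21: AF 02 E6 E8.
In little-endian order the low byte comes first in memory.
Reassemble most-significant byte first: E8 E6 02 AF → 0xE8E602AF.
Top bit is set, so as a signed 32-bit value this is 0xE8E602AF − 2^32 = -387579217.

-387579217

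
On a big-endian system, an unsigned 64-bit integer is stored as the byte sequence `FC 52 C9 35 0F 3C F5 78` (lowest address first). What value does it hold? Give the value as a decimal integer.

18181815875374216568

Big-endian stores the most-significant byte at the lowest address.
The bytes are already most-significant first: 0xFC52C9350F3CF578.
0xFC52C9350F3CF578 = 18181815875374216568.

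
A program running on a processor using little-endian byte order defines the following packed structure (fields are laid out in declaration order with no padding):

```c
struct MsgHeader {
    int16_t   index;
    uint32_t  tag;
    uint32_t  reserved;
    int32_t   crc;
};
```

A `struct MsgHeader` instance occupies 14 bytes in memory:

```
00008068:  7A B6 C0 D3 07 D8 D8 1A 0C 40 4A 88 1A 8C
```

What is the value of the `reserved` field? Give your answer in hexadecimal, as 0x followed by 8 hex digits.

`reserved` follows `index` (2 B), `tag` (4 B), so it starts at offset 2 + 4 = 6 and occupies 4 bytes.
Bytes at offsets 6..9: D8 1A 0C 40.
In little-endian order the low byte comes first in memory.
Reassemble most-significant byte first: 40 0C 1A D8 → 0x400C1AD8.

0x400C1AD8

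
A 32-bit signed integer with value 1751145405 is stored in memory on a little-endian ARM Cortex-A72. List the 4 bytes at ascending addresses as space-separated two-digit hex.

BD 5B 60 68

1751145405 in hexadecimal, padded to 32 bits, is 0x68605BBD.
Split into bytes (most-significant first): 68 60 5B BD.
In little-endian order the low byte comes first in memory.
So at ascending addresses the bytes are BD 5B 60 68.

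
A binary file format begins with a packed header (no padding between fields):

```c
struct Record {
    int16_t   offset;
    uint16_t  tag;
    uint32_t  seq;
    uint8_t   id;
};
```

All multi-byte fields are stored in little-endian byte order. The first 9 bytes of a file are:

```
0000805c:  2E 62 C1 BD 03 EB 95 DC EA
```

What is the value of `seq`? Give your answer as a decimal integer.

3700812547

`seq` follows `offset` (2 B), `tag` (2 B), so it starts at offset 2 + 2 = 4 and occupies 4 bytes.
Bytes at offsets 4..7: 03 EB 95 DC.
Little-endian stores the least-significant byte at the lowest address.
Reassemble most-significant byte first: DC 95 EB 03 → 0xDC95EB03.
0xDC95EB03 = 3700812547.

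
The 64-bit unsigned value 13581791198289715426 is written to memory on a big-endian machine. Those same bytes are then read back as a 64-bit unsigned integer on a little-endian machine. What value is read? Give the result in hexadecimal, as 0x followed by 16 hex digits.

13581791198289715426 in 64-bit hexadecimal is 0xBC7C3722AB95E0E2.
Stored big-endian, the bytes at ascending addresses are BC 7C 37 22 AB 95 E0 E2.
Read back as little-endian, the first byte is least significant, giving 0xE2E095AB22377CBC.

0xE2E095AB22377CBC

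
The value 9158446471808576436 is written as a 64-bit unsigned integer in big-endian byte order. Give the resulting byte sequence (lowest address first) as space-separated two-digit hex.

9158446471808576436 in hexadecimal, padded to 64 bits, is 0x7F19568AE6946BB4.
Split into bytes (most-significant first): 7F 19 56 8A E6 94 6B B4.
Big-endian stores the most-significant byte at the lowest address.
So the memory order matches the most-significant-first order: 7F 19 56 8A E6 94 6B B4.

7F 19 56 8A E6 94 6B B4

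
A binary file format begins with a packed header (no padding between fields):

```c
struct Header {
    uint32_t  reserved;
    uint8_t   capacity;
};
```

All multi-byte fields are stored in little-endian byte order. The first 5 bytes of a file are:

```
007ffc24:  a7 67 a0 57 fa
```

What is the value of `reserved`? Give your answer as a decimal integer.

`reserved` is the first field, at byte offset 0, occupying 4 bytes.
Bytes at offsets 0..3: A7 67 A0 57.
Little-endian stores the least-significant byte at the lowest address.
Reassemble most-significant byte first: 57 A0 67 A7 → 0x57A067A7.
0x57A067A7 = 1470130087.

1470130087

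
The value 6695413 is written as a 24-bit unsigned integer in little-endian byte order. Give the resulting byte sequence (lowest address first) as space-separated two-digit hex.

F5 29 66

6695413 in hexadecimal, padded to 24 bits, is 0x6629F5.
Split into bytes (most-significant first): 66 29 F5.
Little-endian: lowest address holds the least-significant byte.
So at ascending addresses the bytes are F5 29 66.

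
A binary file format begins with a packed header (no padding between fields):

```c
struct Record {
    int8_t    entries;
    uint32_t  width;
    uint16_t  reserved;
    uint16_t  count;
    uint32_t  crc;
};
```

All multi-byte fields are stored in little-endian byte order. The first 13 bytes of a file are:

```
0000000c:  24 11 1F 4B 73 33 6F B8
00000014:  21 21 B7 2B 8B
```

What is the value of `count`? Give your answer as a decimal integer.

`count` follows `entries` (1 B), `width` (4 B), `reserved` (2 B), so it starts at offset 1 + 4 + 2 = 7 and occupies 2 bytes.
Bytes at offsets 7..8: B8 21.
Little-endian: lowest address holds the least-significant byte.
Reassemble most-significant byte first: 21 B8 → 0x21B8.
0x21B8 = 8632.

8632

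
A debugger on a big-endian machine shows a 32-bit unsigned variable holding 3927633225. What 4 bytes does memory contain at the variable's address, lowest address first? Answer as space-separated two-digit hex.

EA 1A ED 49

3927633225 in hexadecimal, padded to 32 bits, is 0xEA1AED49.
Split into bytes (most-significant first): EA 1A ED 49.
Big-endian stores the most-significant byte at the lowest address.
So the memory order matches the most-significant-first order: EA 1A ED 49.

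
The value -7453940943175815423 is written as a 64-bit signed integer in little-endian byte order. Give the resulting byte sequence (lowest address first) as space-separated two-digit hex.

Two's complement of -7453940943175815423 in 64 bits: 7453940943175815423 = 0x6771B7CB8EBC10FF; invert → 0x988E48347143EF00; add 1 → 0x988E48347143EF01.
Split into bytes (most-significant first): 98 8E 48 34 71 43 EF 01.
In little-endian order the low byte comes first in memory.
So at ascending addresses the bytes are 01 EF 43 71 34 48 8E 98.

01 EF 43 71 34 48 8E 98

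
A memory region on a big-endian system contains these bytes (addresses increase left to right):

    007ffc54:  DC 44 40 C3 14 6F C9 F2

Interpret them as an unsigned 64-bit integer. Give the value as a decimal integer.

Big-endian stores the most-significant byte at the lowest address.
The bytes are already most-significant first: 0xDC4440C3146FC9F2.
0xDC4440C3146FC9F2 = 15871882193366141426.

15871882193366141426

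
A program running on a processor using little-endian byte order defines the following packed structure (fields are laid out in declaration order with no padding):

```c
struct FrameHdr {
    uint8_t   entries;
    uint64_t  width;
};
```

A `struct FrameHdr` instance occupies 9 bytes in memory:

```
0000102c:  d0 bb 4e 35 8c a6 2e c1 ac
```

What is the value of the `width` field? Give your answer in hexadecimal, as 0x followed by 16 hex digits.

`width` follows `entries` (1 byte), so it starts at byte offset 1 and occupies 8 bytes.
Bytes at offsets 1..8: BB 4E 35 8C A6 2E C1 AC.
Little-endian stores the least-significant byte at the lowest address.
Reassemble most-significant byte first: AC C1 2E A6 8C 35 4E BB → 0xACC12EA68C354EBB.

0xACC12EA68C354EBB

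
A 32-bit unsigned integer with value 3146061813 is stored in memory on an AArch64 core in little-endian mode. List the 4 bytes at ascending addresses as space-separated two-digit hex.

3146061813 in hexadecimal, padded to 32 bits, is 0xBB8517F5.
Split into bytes (most-significant first): BB 85 17 F5.
Little-endian: lowest address holds the least-significant byte.
So at ascending addresses the bytes are F5 17 85 BB.

F5 17 85 BB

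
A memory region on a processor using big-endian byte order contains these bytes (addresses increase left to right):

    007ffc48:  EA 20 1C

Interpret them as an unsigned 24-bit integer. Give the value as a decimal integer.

In big-endian order the high byte comes first in memory.
The bytes are already most-significant first: 0xEA201C.
0xEA201C = 15343644.

15343644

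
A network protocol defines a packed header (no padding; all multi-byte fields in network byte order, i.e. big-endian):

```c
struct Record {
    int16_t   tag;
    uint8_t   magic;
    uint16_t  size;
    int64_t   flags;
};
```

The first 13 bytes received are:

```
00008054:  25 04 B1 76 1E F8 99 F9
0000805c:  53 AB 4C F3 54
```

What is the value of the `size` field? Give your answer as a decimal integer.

30238

`size` follows `tag` (2 B), `magic` (1 B), so it starts at offset 2 + 1 = 3 and occupies 2 bytes.
Bytes at offsets 3..4: 76 1E.
Big-endian stores the most-significant byte at the lowest address.
The bytes are already most-significant first: 0x761E.
0x761E = 30238.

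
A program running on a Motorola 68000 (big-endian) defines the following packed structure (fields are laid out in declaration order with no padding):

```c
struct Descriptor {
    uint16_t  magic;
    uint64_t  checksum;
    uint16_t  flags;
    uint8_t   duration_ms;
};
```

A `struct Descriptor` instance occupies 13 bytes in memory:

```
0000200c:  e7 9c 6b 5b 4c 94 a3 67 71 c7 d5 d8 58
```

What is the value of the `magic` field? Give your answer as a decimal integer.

59292

`magic` is the first field, at byte offset 0, occupying 2 bytes.
Bytes at offsets 0..1: E7 9C.
In big-endian order the high byte comes first in memory.
The bytes are already most-significant first: 0xE79C.
0xE79C = 59292.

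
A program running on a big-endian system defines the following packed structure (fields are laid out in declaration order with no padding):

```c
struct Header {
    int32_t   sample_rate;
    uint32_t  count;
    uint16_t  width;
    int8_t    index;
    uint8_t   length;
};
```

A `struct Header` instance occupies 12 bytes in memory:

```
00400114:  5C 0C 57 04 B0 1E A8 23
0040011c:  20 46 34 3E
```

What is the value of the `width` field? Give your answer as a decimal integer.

8262

`width` follows `sample_rate` (4 B), `count` (4 B), so it starts at offset 4 + 4 = 8 and occupies 2 bytes.
Bytes at offsets 8..9: 20 46.
Big-endian stores the most-significant byte at the lowest address.
The bytes are already most-significant first: 0x2046.
0x2046 = 8262.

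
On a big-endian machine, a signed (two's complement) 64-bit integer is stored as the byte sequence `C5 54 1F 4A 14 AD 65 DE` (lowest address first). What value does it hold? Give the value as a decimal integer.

-4227719747159104034

In big-endian order the high byte comes first in memory.
The bytes are already most-significant first: 0xC5541F4A14AD65DE.
Top bit is set, so as a signed 64-bit value this is 0xC5541F4A14AD65DE − 2^64 = -4227719747159104034.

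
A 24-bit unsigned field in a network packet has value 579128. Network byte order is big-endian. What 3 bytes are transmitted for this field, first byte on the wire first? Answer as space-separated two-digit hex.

08 D6 38

579128 in hexadecimal, padded to 24 bits, is 0x08D638.
Split into bytes (most-significant first): 08 D6 38.
Big-endian: lowest address holds the most-significant byte.
So the memory order matches the most-significant-first order: 08 D6 38.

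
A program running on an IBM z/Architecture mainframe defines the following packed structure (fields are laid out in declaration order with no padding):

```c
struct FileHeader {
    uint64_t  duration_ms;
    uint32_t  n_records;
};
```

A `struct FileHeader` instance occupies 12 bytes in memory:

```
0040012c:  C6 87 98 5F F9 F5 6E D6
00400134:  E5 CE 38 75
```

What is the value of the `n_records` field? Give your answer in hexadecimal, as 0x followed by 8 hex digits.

0xE5CE3875

`n_records` follows `duration_ms` (8 bytes), so it starts at byte offset 8 and occupies 4 bytes.
Bytes at offsets 8..11: E5 CE 38 75.
In big-endian order the high byte comes first in memory.
The bytes are already most-significant first: 0xE5CE3875.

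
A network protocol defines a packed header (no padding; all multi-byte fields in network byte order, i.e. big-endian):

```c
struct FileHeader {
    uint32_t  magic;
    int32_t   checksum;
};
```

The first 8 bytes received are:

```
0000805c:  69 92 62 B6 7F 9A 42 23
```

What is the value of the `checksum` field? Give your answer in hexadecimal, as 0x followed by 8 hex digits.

`checksum` follows `magic` (4 bytes), so it starts at byte offset 4 and occupies 4 bytes.
Bytes at offsets 4..7: 7F 9A 42 23.
Big-endian: lowest address holds the most-significant byte.
The bytes are already most-significant first: 0x7F9A4223.

0x7F9A4223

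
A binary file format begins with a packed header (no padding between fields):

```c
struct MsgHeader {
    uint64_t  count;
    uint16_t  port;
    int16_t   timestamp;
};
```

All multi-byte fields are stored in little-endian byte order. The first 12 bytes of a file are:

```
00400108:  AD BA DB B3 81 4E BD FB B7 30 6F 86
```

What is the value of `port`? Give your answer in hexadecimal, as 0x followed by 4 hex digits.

0x30B7

`port` follows `count` (8 bytes), so it starts at byte offset 8 and occupies 2 bytes.
Bytes at offsets 8..9: B7 30.
In little-endian order the low byte comes first in memory.
Reassemble most-significant byte first: 30 B7 → 0x30B7.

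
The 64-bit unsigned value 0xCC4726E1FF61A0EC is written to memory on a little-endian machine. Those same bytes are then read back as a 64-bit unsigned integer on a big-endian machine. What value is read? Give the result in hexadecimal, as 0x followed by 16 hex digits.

Stored little-endian, the bytes at ascending addresses are EC A0 61 FF E1 26 47 CC.
Read back as big-endian, the last byte is least significant, giving 0xECA061FFE12647CC.

0xECA061FFE12647CC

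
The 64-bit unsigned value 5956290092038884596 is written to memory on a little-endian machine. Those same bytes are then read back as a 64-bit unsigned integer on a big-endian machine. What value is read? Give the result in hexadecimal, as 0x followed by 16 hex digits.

0xF40C28EB47FEA852

5956290092038884596 in 64-bit hexadecimal is 0x52A8FE47EB280CF4.
Stored little-endian, the bytes at ascending addresses are F4 0C 28 EB 47 FE A8 52.
Read back as big-endian, the last byte is least significant, giving 0xF40C28EB47FEA852.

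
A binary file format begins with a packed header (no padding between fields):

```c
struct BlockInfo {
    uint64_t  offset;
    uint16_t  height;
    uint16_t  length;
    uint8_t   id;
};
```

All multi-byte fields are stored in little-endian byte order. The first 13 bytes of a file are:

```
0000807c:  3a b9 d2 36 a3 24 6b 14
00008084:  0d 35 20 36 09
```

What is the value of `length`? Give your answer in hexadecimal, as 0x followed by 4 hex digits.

`length` follows `offset` (8 B), `height` (2 B), so it starts at offset 8 + 2 = 10 and occupies 2 bytes.
Bytes at offsets 10..11: 20 36.
Little-endian stores the least-significant byte at the lowest address.
Reassemble most-significant byte first: 36 20 → 0x3620.

0x3620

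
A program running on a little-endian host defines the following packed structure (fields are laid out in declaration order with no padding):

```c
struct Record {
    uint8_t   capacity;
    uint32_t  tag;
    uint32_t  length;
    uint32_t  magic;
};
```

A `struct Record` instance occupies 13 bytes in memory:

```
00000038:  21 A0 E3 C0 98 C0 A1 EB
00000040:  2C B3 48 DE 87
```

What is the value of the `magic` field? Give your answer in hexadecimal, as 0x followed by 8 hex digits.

`magic` follows `capacity` (1 B), `tag` (4 B), `length` (4 B), so it starts at offset 1 + 4 + 4 = 9 and occupies 4 bytes.
Bytes at offsets 9..12: B3 48 DE 87.
In little-endian order the low byte comes first in memory.
Reassemble most-significant byte first: 87 DE 48 B3 → 0x87DE48B3.

0x87DE48B3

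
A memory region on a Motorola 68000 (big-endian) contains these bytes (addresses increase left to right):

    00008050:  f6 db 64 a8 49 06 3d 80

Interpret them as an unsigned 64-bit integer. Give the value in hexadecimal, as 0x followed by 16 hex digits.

In big-endian order the high byte comes first in memory.
The bytes are already most-significant first: 0xF6DB64A849063D80.

0xF6DB64A849063D80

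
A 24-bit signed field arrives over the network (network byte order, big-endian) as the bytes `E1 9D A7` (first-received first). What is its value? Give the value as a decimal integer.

Big-endian: lowest address holds the most-significant byte.
The bytes are already most-significant first: 0xE19DA7.
Top bit is set, so as a signed 24-bit value this is 0xE19DA7 − 2^24 = -1991257.

-1991257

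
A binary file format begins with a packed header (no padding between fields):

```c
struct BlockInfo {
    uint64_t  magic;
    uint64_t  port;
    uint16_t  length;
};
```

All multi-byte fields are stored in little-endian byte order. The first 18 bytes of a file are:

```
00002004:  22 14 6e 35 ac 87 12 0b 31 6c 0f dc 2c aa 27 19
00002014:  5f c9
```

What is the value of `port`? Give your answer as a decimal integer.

`port` follows `magic` (8 bytes), so it starts at byte offset 8 and occupies 8 bytes.
Bytes at offsets 8..15: 31 6C 0F DC 2C AA 27 19.
Little-endian stores the least-significant byte at the lowest address.
Reassemble most-significant byte first: 19 27 AA 2C DC 0F 6C 31 → 0x1927AA2CDC0F6C31.
0x1927AA2CDC0F6C31 = 1812604484687195185.

1812604484687195185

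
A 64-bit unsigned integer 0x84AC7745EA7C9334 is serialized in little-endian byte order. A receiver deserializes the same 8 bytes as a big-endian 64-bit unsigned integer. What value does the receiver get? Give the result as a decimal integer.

3788509057178381444

Stored little-endian, the bytes at ascending addresses are 34 93 7C EA 45 77 AC 84.
Read back as big-endian, the last byte is least significant, giving 0x34937CEA4577AC84.
0x34937CEA4577AC84 = 3788509057178381444.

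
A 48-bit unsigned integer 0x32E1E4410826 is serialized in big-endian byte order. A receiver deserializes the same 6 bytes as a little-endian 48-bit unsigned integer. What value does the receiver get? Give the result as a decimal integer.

41816907112754

Stored big-endian, the bytes at ascending addresses are 32 E1 E4 41 08 26.
Read back as little-endian, the first byte is least significant, giving 0x260841E4E132.
0x260841E4E132 = 41816907112754.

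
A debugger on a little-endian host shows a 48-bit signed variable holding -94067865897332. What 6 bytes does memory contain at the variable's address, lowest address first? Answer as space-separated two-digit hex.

8C B6 44 1E 72 AA

Two's complement of -94067865897332 in 48 bits: 94067865897332 = 0x558DE1BB4974; invert → 0xAA721E44B68B; add 1 → 0xAA721E44B68C.
Split into bytes (most-significant first): AA 72 1E 44 B6 8C.
In little-endian order the low byte comes first in memory.
So at ascending addresses the bytes are 8C B6 44 1E 72 AA.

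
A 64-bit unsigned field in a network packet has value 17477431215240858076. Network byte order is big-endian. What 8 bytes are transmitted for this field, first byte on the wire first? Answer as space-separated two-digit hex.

F2 8C 4F 17 42 C1 49 DC

17477431215240858076 in hexadecimal, padded to 64 bits, is 0xF28C4F1742C149DC.
Split into bytes (most-significant first): F2 8C 4F 17 42 C1 49 DC.
In big-endian order the high byte comes first in memory.
So the memory order matches the most-significant-first order: F2 8C 4F 17 42 C1 49 DC.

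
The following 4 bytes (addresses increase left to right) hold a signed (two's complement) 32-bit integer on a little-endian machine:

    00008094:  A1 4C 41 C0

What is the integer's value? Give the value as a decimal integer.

Little-endian: lowest address holds the least-significant byte.
Reassemble most-significant byte first: C0 41 4C A1 → 0xC0414CA1.
Top bit is set, so as a signed 32-bit value this is 0xC0414CA1 − 2^32 = -1069462367.

-1069462367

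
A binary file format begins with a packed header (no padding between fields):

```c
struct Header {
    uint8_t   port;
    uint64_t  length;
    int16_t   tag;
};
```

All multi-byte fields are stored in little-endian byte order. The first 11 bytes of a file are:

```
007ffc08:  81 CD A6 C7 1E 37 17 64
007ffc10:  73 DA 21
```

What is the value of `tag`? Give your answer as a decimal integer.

`tag` follows `port` (1 B), `length` (8 B), so it starts at offset 1 + 8 = 9 and occupies 2 bytes.
Bytes at offsets 9..10: DA 21.
Little-endian: lowest address holds the least-significant byte.
Reassemble most-significant byte first: 21 DA → 0x21DA.
0x21DA = 8666.

8666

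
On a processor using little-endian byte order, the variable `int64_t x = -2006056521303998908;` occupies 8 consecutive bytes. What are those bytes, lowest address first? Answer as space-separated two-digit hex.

44 BE 51 F0 38 0E 29 E4

Two's complement of -2006056521303998908 in 64 bits: 2006056521303998908 = 0x1BD6F1C70FAE41BC; invert → 0xE4290E38F051BE43; add 1 → 0xE4290E38F051BE44.
Split into bytes (most-significant first): E4 29 0E 38 F0 51 BE 44.
Little-endian: lowest address holds the least-significant byte.
So at ascending addresses the bytes are 44 BE 51 F0 38 0E 29 E4.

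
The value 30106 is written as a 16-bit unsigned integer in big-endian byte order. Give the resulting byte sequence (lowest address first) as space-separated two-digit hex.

30106 in hexadecimal, padded to 16 bits, is 0x759A.
Split into bytes (most-significant first): 75 9A.
Big-endian stores the most-significant byte at the lowest address.
So the memory order matches the most-significant-first order: 75 9A.

75 9A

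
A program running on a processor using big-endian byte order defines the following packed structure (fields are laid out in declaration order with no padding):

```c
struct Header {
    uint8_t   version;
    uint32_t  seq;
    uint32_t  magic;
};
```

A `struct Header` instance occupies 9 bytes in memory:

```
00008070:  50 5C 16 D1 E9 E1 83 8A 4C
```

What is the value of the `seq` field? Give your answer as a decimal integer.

1544999401

`seq` follows `version` (1 byte), so it starts at byte offset 1 and occupies 4 bytes.
Bytes at offsets 1..4: 5C 16 D1 E9.
Big-endian stores the most-significant byte at the lowest address.
The bytes are already most-significant first: 0x5C16D1E9.
0x5C16D1E9 = 1544999401.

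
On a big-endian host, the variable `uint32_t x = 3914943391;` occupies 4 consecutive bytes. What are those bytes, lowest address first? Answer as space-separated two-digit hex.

3914943391 in hexadecimal, padded to 32 bits, is 0xE9594B9F.
Split into bytes (most-significant first): E9 59 4B 9F.
Big-endian stores the most-significant byte at the lowest address.
So the memory order matches the most-significant-first order: E9 59 4B 9F.

E9 59 4B 9F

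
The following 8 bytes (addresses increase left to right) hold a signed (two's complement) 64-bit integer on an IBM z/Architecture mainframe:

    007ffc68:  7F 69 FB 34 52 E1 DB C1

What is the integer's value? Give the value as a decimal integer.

Big-endian: lowest address holds the most-significant byte.
The bytes are already most-significant first: 0x7F69FB3452E1DBC1.
0x7F69FB3452E1DBC1 = 9181145517518871489.

9181145517518871489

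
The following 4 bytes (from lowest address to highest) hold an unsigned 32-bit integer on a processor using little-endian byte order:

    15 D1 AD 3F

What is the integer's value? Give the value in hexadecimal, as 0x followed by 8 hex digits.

0x3FADD115

Little-endian: lowest address holds the least-significant byte.
Reassemble most-significant byte first: 3F AD D1 15 → 0x3FADD115.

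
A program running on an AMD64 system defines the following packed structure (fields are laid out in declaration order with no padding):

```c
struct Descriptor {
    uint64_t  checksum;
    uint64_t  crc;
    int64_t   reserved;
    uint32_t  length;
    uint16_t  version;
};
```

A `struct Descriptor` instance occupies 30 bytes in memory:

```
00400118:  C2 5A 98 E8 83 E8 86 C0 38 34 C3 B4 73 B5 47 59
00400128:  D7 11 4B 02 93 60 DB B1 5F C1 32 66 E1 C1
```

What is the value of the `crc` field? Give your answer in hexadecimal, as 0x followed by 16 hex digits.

0x5947B573B4C33438

`crc` follows `checksum` (8 bytes), so it starts at byte offset 8 and occupies 8 bytes.
Bytes at offsets 8..15: 38 34 C3 B4 73 B5 47 59.
In little-endian order the low byte comes first in memory.
Reassemble most-significant byte first: 59 47 B5 73 B4 C3 34 38 → 0x5947B573B4C33438.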